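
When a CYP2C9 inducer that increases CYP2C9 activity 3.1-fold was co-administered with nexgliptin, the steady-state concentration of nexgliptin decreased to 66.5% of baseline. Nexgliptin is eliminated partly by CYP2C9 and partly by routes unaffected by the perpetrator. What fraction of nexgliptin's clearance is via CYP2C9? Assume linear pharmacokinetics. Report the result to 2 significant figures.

Let x = fm,CYP2C9. Because steady-state concentration ∝ 1/CL, relative clearance rose to 1/0.665 = 1.504.
Setting x·3.1 + (1 − x) = 1.504 and solving: x = (1.504 − 1)/(3.1 − 1) = 0.24.

0.24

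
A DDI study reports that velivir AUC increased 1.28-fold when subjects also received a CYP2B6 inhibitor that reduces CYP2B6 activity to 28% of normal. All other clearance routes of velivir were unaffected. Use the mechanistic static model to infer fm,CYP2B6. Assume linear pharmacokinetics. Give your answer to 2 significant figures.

0.30

Call the CYP2B6 fraction fm. After the interaction, CL_new/CL_old = fm × 0.28 + (1 − fm).
AUC ratio = 1 / (new CL fraction), so new CL fraction = 1 / 1.28 = 0.7812.
fm × 0.28 + 1 − fm = 0.7812  ⇒  fm × (0.28 − 1) = −0.2188  ⇒  fm = 0.30.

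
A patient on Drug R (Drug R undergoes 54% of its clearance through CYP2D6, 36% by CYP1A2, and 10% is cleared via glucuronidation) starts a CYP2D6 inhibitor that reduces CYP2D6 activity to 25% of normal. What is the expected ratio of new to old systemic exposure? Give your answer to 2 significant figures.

1.7

CYP2D6: 0.54 × 0.25 = 0.135
CYP1A2: 0.36 (unchanged)
Other: 0.1 (unchanged)
CL_new/CL_old = 0.135 + 0.36 + 0.1 = 0.595.
Since systemic exposure ∝ 1/CL, the ratio is 1 / 0.595 = 1.7.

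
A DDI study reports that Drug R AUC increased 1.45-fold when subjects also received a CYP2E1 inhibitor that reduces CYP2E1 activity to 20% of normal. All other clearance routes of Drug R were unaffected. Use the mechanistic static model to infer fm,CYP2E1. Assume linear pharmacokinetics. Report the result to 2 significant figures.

0.39

CL'/CL = 1 / 1.45 = 0.6897
0.2·fm + (1 − fm) = 0.6897
fm = (0.6897 − 1) / (0.2 − 1) = 0.39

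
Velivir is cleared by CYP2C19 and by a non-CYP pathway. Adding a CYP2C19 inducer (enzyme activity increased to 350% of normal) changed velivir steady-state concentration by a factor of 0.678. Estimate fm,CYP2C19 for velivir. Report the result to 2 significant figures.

0.19

CL'/CL = 1 / 0.678 = 1.475
3.5·fm + (1 − fm) = 1.475
fm = (1.475 − 1) / (3.5 − 1) = 0.19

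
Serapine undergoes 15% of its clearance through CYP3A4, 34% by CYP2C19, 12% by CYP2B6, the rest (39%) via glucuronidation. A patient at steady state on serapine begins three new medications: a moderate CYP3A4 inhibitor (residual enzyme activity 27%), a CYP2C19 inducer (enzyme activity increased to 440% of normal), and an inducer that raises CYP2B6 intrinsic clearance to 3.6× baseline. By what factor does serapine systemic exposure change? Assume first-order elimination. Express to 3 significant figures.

0.424

The CYP3A4 pathway (15% of clearance) drops to 0.27× activity: 0.15 × 0.27 = 0.0405.
The CYP2C19 pathway (34% of clearance) increases to 4.4× activity: 0.34 × 4.4 = 1.496.
The CYP2B6 pathway (12% of clearance) increases to 3.6× activity: 0.12 × 3.6 = 0.432.
Non-CYP routes (39%) are unchanged.
CL_new/CL_old = 0.0405 + 1.496 + 0.432 + 0.39 = 2.3585.
Systemic exposure ∝ 1/CL: fold-change = 1 / 2.3585 = 0.424.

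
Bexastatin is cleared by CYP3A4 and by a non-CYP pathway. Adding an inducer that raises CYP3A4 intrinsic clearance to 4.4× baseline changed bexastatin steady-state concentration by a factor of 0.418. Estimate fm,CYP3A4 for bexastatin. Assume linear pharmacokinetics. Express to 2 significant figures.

0.41

Let fm be the CYP3A4 fraction. New clearance relative to baseline = fm × 4.4 + (1 − fm).
Steady-state concentration ratio = 1 / (new CL fraction), so new CL fraction = 1 / 0.418 = 2.392.
fm × 4.4 + 1 − fm = 2.392  ⇒  fm × (4.4 − 1) = 1.392  ⇒  fm = 0.41.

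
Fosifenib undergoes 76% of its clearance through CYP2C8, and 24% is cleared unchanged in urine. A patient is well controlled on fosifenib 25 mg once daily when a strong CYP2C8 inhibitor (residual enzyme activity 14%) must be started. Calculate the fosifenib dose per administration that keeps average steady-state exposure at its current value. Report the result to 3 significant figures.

8.66 mg

The CYP2C8 pathway (76% of clearance) is reduced to 0.14× activity: 0.76 × 0.14 = 0.1064.
Non-CYP routes (24%) are unchanged.
New clearance relative to baseline: 0.1064 + 0.24 = 0.3464.
To maintain the same steady-state level, dose must scale with clearance: new dose = 25 × 0.3464 = 8.66 mg.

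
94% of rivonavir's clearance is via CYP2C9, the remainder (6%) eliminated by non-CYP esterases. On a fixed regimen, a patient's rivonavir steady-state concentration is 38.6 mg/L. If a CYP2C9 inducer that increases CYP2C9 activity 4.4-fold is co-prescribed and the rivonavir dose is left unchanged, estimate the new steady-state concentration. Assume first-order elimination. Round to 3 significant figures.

The CYP2C9 pathway (94% of clearance) increases to 4.4× activity: 0.94 × 4.4 = 4.136.
Non-CYP routes (6%) are unchanged.
CL_new/CL_old = 4.136 + 0.06 = 4.196.
New steady-state concentration = baseline ÷ relative clearance = 38.6 / 4.196 = 9.20 mg/L.

9.20 mg/L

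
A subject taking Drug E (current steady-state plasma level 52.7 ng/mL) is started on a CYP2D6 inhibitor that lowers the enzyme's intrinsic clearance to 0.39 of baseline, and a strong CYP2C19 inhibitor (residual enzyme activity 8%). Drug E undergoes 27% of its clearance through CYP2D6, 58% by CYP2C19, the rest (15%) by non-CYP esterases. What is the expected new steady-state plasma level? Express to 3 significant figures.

The CYP2D6 pathway (27% of clearance) drops to 0.39× activity: 0.27 × 0.39 = 0.1053.
The CYP2C19 pathway (58% of clearance) falls to 0.08× activity: 0.58 × 0.08 = 0.0464.
Non-CYP routes (15%) are unchanged.
Relative clearance = 0.1053 + 0.0464 + 0.15 = 0.3017.
Dividing the baseline by the relative clearance: 52.7 / 0.3017 = 175 ng/mL.

175 ng/mL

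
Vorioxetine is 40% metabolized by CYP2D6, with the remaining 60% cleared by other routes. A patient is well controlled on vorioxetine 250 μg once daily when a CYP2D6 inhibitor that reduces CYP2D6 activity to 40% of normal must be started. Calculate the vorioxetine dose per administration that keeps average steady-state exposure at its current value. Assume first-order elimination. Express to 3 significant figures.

190 μg

The CYP2D6 pathway (40% of clearance) drops to 0.4× activity: 0.4 × 0.4 = 0.16.
Non-CYP routes (60%) are unchanged.
CL_new/CL_old = 0.16 + 0.6 = 0.76.
Css,avg = (dose rate)/CL, so holding Css fixed requires dose ∝ CL: 250 × 0.76 = 190 μg.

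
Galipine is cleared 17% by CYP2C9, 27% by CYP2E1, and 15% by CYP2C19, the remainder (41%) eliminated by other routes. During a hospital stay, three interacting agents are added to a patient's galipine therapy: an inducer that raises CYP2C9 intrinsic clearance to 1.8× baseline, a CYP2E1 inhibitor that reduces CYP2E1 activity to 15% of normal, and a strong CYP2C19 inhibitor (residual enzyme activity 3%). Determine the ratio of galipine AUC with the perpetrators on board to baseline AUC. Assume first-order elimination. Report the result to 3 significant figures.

1.31

The CYP2C9 pathway (17% of clearance) rises to 1.8× activity: 0.17 × 1.8 = 0.306.
The CYP2E1 pathway (27% of clearance) drops to 0.15× activity: 0.27 × 0.15 = 0.0405.
The CYP2C19 pathway (15% of clearance) is reduced to 0.03× activity: 0.15 × 0.03 = 0.0045.
The remaining 41% of clearance is unaffected.
CL_new/CL_old = 0.306 + 0.0405 + 0.0045 + 0.41 = 0.761.
Because AUC varies inversely with clearance, the combined effect is 1 / 0.761 = 1.31.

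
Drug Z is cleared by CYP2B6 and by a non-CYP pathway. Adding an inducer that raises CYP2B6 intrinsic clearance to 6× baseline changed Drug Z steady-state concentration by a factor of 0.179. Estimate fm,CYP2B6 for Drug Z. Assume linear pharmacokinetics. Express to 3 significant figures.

0.917

Let x = fm,CYP2B6. Because steady-state concentration ∝ 1/CL, relative clearance rose to 1/0.179 = 5.587.
Only the CYP2B6 route changed, so 5.587 = x·6 + (1 − x), giving x = 0.917.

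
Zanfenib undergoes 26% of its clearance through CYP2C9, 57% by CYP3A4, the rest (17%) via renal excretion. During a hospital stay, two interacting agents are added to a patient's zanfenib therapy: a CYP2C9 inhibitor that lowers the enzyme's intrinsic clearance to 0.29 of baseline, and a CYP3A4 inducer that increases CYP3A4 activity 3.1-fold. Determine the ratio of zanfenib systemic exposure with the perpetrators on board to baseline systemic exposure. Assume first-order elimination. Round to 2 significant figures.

CYP2C9: 0.26 × 0.29 = 0.0754
CYP3A4: 0.57 × 3.1 = 1.767
Other: 0.17 (unchanged)
CL_new/CL_old = 0.0754 + 1.767 + 0.17 = 2.0124.
Net systemic exposure ratio = 1 / 2.0124 = 0.50.

0.50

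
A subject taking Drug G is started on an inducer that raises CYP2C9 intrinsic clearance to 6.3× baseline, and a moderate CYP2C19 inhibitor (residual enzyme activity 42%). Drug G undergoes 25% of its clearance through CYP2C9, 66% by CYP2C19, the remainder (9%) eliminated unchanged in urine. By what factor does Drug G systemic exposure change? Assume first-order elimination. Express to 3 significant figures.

CYP2C9: 0.25 × 6.3 = 1.575
CYP2C19: 0.66 × 0.42 = 0.2772
Other: 0.09 (unchanged)
New clearance relative to baseline: 1.575 + 0.2772 + 0.09 = 1.9422.
Because systemic exposure varies inversely with clearance, the combined effect is 1 / 1.9422 = 0.515.

0.515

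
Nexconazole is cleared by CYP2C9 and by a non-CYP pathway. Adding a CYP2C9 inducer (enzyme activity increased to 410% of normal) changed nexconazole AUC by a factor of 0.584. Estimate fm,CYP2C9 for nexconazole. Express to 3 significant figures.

0.230

CL'/CL = 1 / 0.584 = 1.712
4.1·fm + (1 − fm) = 1.712
fm = (1.712 − 1) / (4.1 − 1) = 0.230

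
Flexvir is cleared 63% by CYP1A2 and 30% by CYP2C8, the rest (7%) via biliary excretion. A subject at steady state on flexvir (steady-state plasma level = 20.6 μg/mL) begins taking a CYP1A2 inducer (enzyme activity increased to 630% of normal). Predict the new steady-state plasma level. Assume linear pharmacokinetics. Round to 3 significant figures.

The CYP1A2 pathway (63% of clearance) rises to 6.3× activity: 0.63 × 6.3 = 3.969.
CYP2C8 (30%) and the residual 7% are unaffected.
CL_new/CL_old = 3.969 + 0.3 + 0.07 = 4.339.
Steady-state plasma level ∝ 1/CL, so new value = 20.6 / 4.339 = 4.75 μg/mL.

4.75 μg/mL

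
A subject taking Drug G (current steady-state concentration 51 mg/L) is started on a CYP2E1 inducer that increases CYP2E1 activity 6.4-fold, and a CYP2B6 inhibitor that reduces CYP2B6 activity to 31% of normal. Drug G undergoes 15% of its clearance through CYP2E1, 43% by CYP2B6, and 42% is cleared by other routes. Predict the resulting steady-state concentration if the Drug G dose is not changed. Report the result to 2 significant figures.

CYP2E1: 0.15 × 6.4 = 0.96
CYP2B6: 0.43 × 0.31 = 0.1333
Other: 0.42 (unchanged)
CL_new/CL_old = 0.96 + 0.1333 + 0.42 = 1.5133.
Dividing the baseline by the relative clearance: 51 / 1.5133 = 34 mg/L.

34 mg/L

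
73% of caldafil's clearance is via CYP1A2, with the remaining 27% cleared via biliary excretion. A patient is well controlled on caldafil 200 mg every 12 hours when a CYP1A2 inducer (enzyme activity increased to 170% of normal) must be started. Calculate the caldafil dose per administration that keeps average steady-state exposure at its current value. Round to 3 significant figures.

302 mg

The CYP1A2 pathway (73% of clearance) increases to 1.7× activity: 0.73 × 1.7 = 1.241.
The remaining 27% of clearance is unaffected.
CL_new/CL_old = 1.241 + 0.27 = 1.511.
Exposure is unchanged when dose changes in proportion to clearance. New dose = 200 mg × 1.511 = 302 mg.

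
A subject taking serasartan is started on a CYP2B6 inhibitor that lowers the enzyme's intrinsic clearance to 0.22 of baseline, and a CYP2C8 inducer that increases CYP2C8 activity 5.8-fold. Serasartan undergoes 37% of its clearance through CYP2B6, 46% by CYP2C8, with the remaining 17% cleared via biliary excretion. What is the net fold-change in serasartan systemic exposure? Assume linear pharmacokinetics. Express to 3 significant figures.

0.343

The CYP2B6 pathway (37% of clearance) drops to 0.22× activity: 0.37 × 0.22 = 0.0814.
The CYP2C8 pathway (46% of clearance) increases to 5.8× activity: 0.46 × 5.8 = 2.668.
Non-CYP routes (17%) are unchanged.
New clearance relative to baseline: 0.0814 + 2.668 + 0.17 = 2.9194.
Because systemic exposure varies inversely with clearance, the combined effect is 1 / 2.9194 = 0.343.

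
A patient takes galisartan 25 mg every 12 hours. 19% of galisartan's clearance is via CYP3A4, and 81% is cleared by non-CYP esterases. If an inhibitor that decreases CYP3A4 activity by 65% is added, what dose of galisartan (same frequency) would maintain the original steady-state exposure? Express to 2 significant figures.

22 mg

CYP3A4: 0.19 × 0.35 = 0.0665
Other: 0.81 (unchanged)
CL_new/CL_old = 0.0665 + 0.81 = 0.8765.
Css,avg = (dose rate)/CL, so holding Css fixed requires dose ∝ CL: 25 × 0.8765 = 22 mg.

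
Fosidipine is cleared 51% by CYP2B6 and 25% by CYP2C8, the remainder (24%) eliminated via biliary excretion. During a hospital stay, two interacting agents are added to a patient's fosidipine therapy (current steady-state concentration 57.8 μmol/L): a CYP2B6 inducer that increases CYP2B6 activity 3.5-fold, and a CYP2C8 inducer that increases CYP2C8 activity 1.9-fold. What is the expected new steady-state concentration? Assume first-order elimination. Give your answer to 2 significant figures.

23 μmol/L

CYP2B6: 0.51 × 3.5 = 1.785
CYP2C8: 0.25 × 1.9 = 0.475
Other: 0.24 (unchanged)
Relative clearance = 1.785 + 0.475 + 0.24 = 2.5.
Dividing the baseline by the relative clearance: 57.8 / 2.5 = 23 μmol/L.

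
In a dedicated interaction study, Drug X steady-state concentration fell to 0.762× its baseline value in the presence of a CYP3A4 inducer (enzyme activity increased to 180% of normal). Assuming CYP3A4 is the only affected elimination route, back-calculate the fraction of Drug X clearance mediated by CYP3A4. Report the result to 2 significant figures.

0.39

Call the CYP3A4 fraction fm. After the interaction, CL_new/CL_old = fm × 1.8 + (1 − fm).
Steady-state concentration ratio = 1 / (new CL fraction), so new CL fraction = 1 / 0.762 = 1.312.
fm × 1.8 + 1 − fm = 1.312  ⇒  fm × (1.8 − 1) = 0.3123  ⇒  fm = 0.39.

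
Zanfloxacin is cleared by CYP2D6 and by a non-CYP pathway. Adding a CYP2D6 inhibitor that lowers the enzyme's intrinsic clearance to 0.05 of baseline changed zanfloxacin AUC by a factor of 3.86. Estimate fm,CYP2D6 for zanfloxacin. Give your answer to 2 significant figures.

0.78

Let x = fm,CYP2D6. Because AUC ∝ 1/CL, relative clearance fell to 1/3.86 = 0.2591.
Setting x·0.05 + (1 − x) = 0.2591 and solving: x = (0.2591 − 1)/(0.05 − 1) = 0.78.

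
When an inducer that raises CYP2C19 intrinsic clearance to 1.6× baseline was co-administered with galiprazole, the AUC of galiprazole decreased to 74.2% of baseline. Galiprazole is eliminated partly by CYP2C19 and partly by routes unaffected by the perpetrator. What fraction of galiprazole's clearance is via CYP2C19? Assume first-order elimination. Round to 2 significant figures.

Let fm be the CYP2C19 fraction. New clearance relative to baseline = fm × 1.6 + (1 − fm).
AUC ratio = 1 / (new CL fraction), so new CL fraction = 1 / 0.742 = 1.348.
fm × 1.6 + 1 − fm = 1.348  ⇒  fm × (1.6 − 1) = 0.3477  ⇒  fm = 0.58.

0.58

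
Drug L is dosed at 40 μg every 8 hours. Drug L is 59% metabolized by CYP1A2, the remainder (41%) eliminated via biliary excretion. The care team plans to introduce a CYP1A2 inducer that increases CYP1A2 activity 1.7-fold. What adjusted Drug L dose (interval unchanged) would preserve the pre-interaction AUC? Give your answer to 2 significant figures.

CYP1A2: 0.59 × 1.7 = 1.003
Other: 0.41 (unchanged)
CL_new/CL_old = 1.003 + 0.41 = 1.413.
Css,avg = (dose rate)/CL, so holding Css fixed requires dose ∝ CL: 40 × 1.413 = 57 μg.

57 μg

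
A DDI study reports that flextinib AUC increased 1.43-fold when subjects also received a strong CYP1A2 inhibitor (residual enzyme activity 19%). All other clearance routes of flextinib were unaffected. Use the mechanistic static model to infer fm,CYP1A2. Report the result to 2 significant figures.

Call the CYP1A2 fraction fm. After the interaction, CL_new/CL_old = fm × 0.19 + (1 − fm).
AUC ratio = 1 / (new CL fraction), so new CL fraction = 1 / 1.43 = 0.6993.
fm × 0.19 + 1 − fm = 0.6993  ⇒  fm × (0.19 − 1) = −0.3007  ⇒  fm = 0.37.

0.37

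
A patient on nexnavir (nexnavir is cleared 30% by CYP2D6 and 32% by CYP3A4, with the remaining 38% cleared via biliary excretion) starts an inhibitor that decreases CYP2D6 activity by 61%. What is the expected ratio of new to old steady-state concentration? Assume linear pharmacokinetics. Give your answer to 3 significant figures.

CYP2D6: 0.3 × 0.39 = 0.117
CYP3A4: 0.32 (unchanged)
Other: 0.38 (unchanged)
New clearance relative to baseline: 0.117 + 0.32 + 0.38 = 0.817.
Steady-state concentration ratio = CL_old/CL_new = 1 / 0.817 = 1.22.

1.22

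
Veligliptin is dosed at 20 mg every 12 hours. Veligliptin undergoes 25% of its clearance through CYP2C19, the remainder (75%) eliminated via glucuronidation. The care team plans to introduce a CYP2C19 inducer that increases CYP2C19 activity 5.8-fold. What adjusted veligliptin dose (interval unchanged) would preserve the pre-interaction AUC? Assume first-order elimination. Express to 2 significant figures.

CYP2C19: 0.25 × 5.8 = 1.45
Other: 0.75 (unchanged)
Relative clearance = 1.45 + 0.75 = 2.2.
To maintain the same steady-state level, dose must scale with clearance: new dose = 20 × 2.2 = 44 mg.

44 mg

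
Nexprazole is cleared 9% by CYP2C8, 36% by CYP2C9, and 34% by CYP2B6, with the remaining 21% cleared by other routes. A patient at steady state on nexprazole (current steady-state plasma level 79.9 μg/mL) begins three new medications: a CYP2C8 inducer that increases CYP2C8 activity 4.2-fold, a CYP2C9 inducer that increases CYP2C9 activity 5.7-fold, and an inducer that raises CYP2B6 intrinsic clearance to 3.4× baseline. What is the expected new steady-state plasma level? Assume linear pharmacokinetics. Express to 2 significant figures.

21 μg/mL

CYP2C8: 0.09 × 4.2 = 0.378
CYP2C9: 0.36 × 5.7 = 2.052
CYP2B6: 0.34 × 3.4 = 1.156
Other: 0.21 (unchanged)
New clearance relative to baseline: 0.378 + 2.052 + 1.156 + 0.21 = 3.796.
Dividing the baseline by the relative clearance: 79.9 / 3.796 = 21 μg/mL.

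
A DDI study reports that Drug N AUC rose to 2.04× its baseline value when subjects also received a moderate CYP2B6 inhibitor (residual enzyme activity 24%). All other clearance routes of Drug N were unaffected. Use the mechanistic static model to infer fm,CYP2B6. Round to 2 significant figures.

Call the CYP2B6 fraction fm. After the interaction, CL_new/CL_old = fm × 0.24 + (1 − fm).
AUC ratio = 1 / (new CL fraction), so new CL fraction = 1 / 2.04 = 0.4902.
fm × 0.24 + 1 − fm = 0.4902  ⇒  fm × (0.24 − 1) = −0.5098  ⇒  fm = 0.67.

0.67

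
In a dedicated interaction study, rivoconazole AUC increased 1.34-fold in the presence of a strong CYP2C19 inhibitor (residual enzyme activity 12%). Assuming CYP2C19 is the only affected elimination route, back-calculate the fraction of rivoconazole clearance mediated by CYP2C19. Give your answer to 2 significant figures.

0.29

CL'/CL = 1 / 1.34 = 0.7463
0.12·fm + (1 − fm) = 0.7463
fm = (0.7463 − 1) / (0.12 − 1) = 0.29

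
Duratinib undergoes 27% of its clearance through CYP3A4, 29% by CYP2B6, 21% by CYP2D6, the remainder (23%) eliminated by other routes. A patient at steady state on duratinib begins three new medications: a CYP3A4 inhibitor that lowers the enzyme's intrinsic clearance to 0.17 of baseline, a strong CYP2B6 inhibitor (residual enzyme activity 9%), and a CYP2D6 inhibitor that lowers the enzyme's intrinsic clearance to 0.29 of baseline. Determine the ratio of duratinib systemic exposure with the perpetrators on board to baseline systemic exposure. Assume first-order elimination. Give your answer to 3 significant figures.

The CYP3A4 pathway (27% of clearance) falls to 0.17× activity: 0.27 × 0.17 = 0.0459.
The CYP2B6 pathway (29% of clearance) falls to 0.09× activity: 0.29 × 0.09 = 0.0261.
The CYP2D6 pathway (21% of clearance) drops to 0.29× activity: 0.21 × 0.29 = 0.0609.
Non-CYP routes (23%) are unchanged.
CL_new/CL_old = 0.0459 + 0.0261 + 0.0609 + 0.23 = 0.3629.
Net systemic exposure ratio = 1 / 0.3629 = 2.76.

2.76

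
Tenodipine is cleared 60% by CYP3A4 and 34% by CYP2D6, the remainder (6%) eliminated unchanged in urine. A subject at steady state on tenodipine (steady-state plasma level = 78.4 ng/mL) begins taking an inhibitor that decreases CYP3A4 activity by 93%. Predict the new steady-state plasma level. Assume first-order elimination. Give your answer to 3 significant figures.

The CYP3A4 pathway (60% of clearance) falls to 0.07× activity: 0.6 × 0.07 = 0.042.
CYP2D6 (34%) and the residual 6% are unaffected.
New clearance relative to baseline: 0.042 + 0.34 + 0.06 = 0.442.
New steady-state plasma level = baseline ÷ relative clearance = 78.4 / 0.442 = 177 ng/mL.

177 ng/mL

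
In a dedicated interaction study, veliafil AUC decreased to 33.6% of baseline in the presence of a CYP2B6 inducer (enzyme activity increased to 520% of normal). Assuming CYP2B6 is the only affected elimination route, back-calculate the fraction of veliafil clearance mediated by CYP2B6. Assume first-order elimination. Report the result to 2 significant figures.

Let fm be the CYP2B6 fraction. New clearance relative to baseline = fm × 5.2 + (1 − fm).
AUC ratio = 1 / (new CL fraction), so new CL fraction = 1 / 0.336 = 2.976.
fm × 5.2 + 1 − fm = 2.976  ⇒  fm × (5.2 − 1) = 1.976  ⇒  fm = 0.47.

0.47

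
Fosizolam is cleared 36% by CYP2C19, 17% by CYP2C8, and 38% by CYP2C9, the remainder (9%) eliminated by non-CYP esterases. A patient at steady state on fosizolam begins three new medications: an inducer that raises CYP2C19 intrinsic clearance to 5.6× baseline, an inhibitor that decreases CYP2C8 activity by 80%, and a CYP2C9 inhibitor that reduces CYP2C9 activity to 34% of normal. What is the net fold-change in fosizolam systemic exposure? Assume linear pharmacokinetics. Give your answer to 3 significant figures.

0.441

CYP2C19: 0.36 × 5.6 = 2.016
CYP2C8: 0.17 × 0.2 = 0.034
CYP2C9: 0.38 × 0.34 = 0.1292
Other: 0.09 (unchanged)
New clearance relative to baseline: 2.016 + 0.034 + 0.1292 + 0.09 = 2.2692.
Systemic exposure ∝ 1/CL: fold-change = 1 / 2.2692 = 0.441.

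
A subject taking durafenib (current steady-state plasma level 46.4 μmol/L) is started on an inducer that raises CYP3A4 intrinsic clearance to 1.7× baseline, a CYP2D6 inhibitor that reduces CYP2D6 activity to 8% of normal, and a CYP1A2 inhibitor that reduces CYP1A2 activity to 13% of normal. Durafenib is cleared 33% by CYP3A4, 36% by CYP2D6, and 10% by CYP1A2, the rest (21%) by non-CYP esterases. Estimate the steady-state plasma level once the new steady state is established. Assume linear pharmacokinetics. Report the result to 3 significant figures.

57.1 μmol/L

CYP3A4: 0.33 × 1.7 = 0.561
CYP2D6: 0.36 × 0.08 = 0.0288
CYP1A2: 0.1 × 0.13 = 0.013
Other: 0.21 (unchanged)
Relative clearance = 0.561 + 0.0288 + 0.013 + 0.21 = 0.8128.
Dividing the baseline by the relative clearance: 46.4 / 0.8128 = 57.1 μmol/L.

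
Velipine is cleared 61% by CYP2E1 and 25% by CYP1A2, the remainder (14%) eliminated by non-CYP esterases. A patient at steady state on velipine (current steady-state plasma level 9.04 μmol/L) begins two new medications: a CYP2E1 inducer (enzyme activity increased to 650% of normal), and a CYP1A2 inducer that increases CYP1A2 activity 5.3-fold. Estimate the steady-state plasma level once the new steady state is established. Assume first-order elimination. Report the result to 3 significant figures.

The CYP2E1 pathway (61% of clearance) is boosted to 6.5× activity: 0.61 × 6.5 = 3.965.
The CYP1A2 pathway (25% of clearance) rises to 5.3× activity: 0.25 × 5.3 = 1.325.
The remaining 14% of clearance is unaffected.
New clearance relative to baseline: 3.965 + 1.325 + 0.14 = 5.43.
Dividing the baseline by the relative clearance: 9.04 / 5.43 = 1.66 μmol/L.

1.66 μmol/L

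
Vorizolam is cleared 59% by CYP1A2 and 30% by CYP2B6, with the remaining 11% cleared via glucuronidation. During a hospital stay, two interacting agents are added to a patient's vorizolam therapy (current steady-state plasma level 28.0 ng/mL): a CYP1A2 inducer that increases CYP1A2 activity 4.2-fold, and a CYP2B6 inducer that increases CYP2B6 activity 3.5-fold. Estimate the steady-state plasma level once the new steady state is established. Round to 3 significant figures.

7.70 ng/mL

The CYP1A2 pathway (59% of clearance) increases to 4.2× activity: 0.59 × 4.2 = 2.478.
The CYP2B6 pathway (30% of clearance) rises to 3.5× activity: 0.3 × 3.5 = 1.05.
Non-CYP routes (11%) are unchanged.
CL_new/CL_old = 2.478 + 1.05 + 0.11 = 3.638.
Steady-state plasma level ∝ 1/CL: new value = 28.0 / 3.638 = 7.70 ng/mL.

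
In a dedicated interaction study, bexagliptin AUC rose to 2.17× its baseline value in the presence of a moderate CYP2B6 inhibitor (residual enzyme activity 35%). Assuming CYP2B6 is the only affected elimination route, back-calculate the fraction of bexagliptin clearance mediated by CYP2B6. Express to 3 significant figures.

Call the CYP2B6 fraction fm. After the interaction, CL_new/CL_old = fm × 0.35 + (1 − fm).
AUC ratio = 1 / (new CL fraction), so new CL fraction = 1 / 2.17 = 0.4608.
fm × 0.35 + 1 − fm = 0.4608  ⇒  fm × (0.35 − 1) = −0.5392  ⇒  fm = 0.829.

0.829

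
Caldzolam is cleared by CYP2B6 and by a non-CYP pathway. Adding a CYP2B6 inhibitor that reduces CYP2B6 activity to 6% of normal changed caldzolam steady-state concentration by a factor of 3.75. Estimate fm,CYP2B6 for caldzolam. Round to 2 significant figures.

CL'/CL = 1 / 3.75 = 0.2667
0.06·fm + (1 − fm) = 0.2667
fm = (0.2667 − 1) / (0.06 − 1) = 0.78

0.78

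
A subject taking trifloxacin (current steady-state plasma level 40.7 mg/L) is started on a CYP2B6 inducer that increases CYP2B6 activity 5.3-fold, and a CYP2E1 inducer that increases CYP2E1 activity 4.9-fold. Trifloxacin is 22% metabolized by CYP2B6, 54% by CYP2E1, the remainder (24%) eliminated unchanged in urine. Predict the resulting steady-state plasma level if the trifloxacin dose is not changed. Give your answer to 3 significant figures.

10.0 mg/L

The CYP2B6 pathway (22% of clearance) is boosted to 5.3× activity: 0.22 × 5.3 = 1.166.
The CYP2E1 pathway (54% of clearance) increases to 4.9× activity: 0.54 × 4.9 = 2.646.
The remaining 24% of clearance is unaffected.
CL_new/CL_old = 1.166 + 2.646 + 0.24 = 4.052.
New steady-state plasma level = 40.7 / 4.052 = 10.0 mg/L (concentration scales inversely with clearance).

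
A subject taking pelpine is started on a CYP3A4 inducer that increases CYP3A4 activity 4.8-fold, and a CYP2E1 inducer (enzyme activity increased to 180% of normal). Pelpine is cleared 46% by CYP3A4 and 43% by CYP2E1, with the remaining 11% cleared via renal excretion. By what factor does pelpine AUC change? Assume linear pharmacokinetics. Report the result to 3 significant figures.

0.323

The CYP3A4 pathway (46% of clearance) is boosted to 4.8× activity: 0.46 × 4.8 = 2.208.
The CYP2E1 pathway (43% of clearance) rises to 1.8× activity: 0.43 × 1.8 = 0.774.
The remaining 11% of clearance is unaffected.
CL_new/CL_old = 2.208 + 0.774 + 0.11 = 3.092.
AUC ∝ 1/CL: fold-change = 1 / 3.092 = 0.323.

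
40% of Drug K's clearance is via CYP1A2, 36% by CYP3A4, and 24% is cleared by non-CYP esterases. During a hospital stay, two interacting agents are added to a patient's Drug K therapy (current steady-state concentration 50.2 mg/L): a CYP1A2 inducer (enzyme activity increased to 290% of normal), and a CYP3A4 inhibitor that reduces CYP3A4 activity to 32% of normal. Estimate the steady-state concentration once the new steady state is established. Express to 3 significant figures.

CYP1A2: 0.4 × 2.9 = 1.16
CYP3A4: 0.36 × 0.32 = 0.1152
Other: 0.24 (unchanged)
CL_new/CL_old = 1.16 + 0.1152 + 0.24 = 1.5152.
Steady-state concentration ∝ 1/CL: new value = 50.2 / 1.5152 = 33.1 mg/L.

33.1 mg/L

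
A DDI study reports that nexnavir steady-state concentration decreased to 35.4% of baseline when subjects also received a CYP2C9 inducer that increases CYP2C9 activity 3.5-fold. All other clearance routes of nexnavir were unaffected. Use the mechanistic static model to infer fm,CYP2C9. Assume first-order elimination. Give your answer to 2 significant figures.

CL'/CL = 1 / 0.354 = 2.825
3.5·fm + (1 − fm) = 2.825
fm = (2.825 − 1) / (3.5 − 1) = 0.73

0.73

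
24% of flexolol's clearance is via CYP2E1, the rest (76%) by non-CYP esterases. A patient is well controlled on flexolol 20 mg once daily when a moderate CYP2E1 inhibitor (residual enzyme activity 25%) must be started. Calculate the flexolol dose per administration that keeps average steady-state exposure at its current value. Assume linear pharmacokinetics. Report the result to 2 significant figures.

16 mg

The CYP2E1 pathway (24% of clearance) drops to 0.25× activity: 0.24 × 0.25 = 0.06.
The remaining 76% of clearance is unaffected.
New clearance relative to baseline: 0.06 + 0.76 = 0.82.
Exposure is unchanged when dose changes in proportion to clearance. New dose = 20 mg × 0.82 = 16 mg.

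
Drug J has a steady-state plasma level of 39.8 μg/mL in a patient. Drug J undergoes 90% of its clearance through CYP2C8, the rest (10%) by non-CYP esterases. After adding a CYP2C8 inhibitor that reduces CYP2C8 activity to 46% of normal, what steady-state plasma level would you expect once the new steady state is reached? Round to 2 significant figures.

The CYP2C8 pathway (90% of clearance) drops to 0.46× activity: 0.9 × 0.46 = 0.414.
Non-CYP routes (10%) are unchanged.
Relative clearance = 0.414 + 0.1 = 0.514.
Steady-state plasma level ∝ 1/CL, so new value = 39.8 / 0.514 = 77 μg/mL.

77 μg/mL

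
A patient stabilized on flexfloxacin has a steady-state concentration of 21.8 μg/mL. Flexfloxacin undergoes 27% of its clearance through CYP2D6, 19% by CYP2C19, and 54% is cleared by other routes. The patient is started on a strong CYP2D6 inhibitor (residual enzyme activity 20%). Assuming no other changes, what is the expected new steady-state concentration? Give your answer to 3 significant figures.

The CYP2D6 pathway (27% of clearance) drops to 0.2× activity: 0.27 × 0.2 = 0.054.
CYP2C19 (19%) and the residual 54% are unaffected.
New clearance relative to baseline: 0.054 + 0.19 + 0.54 = 0.784.
New steady-state concentration = baseline ÷ relative clearance = 21.8 / 0.784 = 27.8 μg/mL.

27.8 μg/mL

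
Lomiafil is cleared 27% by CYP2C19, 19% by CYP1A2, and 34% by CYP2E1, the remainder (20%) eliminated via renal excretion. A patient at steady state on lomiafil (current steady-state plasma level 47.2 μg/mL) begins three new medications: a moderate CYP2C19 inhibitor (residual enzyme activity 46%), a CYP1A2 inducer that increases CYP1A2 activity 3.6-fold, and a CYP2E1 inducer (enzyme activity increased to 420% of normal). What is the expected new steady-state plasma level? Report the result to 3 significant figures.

19.4 μg/mL

The CYP2C19 pathway (27% of clearance) falls to 0.46× activity: 0.27 × 0.46 = 0.1242.
The CYP1A2 pathway (19% of clearance) increases to 3.6× activity: 0.19 × 3.6 = 0.684.
The CYP2E1 pathway (34% of clearance) rises to 4.2× activity: 0.34 × 4.2 = 1.428.
Non-CYP routes (20%) are unchanged.
Relative clearance = 0.1242 + 0.684 + 1.428 + 0.2 = 2.4362.
Dividing the baseline by the relative clearance: 47.2 / 2.4362 = 19.4 μg/mL.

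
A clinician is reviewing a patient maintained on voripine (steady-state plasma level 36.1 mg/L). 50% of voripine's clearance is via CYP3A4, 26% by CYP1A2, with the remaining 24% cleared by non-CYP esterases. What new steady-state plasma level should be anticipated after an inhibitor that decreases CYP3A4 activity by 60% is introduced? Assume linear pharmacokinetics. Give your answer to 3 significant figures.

CYP3A4: 0.5 × 0.4 = 0.2
CYP1A2: 0.26 (unchanged)
Other: 0.24 (unchanged)
New clearance relative to baseline: 0.2 + 0.26 + 0.24 = 0.7.
Steady-state plasma level ∝ 1/CL, so new value = 36.1 / 0.7 = 51.6 mg/L.

51.6 mg/L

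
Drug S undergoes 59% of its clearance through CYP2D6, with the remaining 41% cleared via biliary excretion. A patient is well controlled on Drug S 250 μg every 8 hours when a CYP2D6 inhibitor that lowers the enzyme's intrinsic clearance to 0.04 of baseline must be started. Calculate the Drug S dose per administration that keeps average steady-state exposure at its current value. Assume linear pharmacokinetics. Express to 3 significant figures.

CYP2D6: 0.59 × 0.04 = 0.0236
Other: 0.41 (unchanged)
New clearance relative to baseline: 0.0236 + 0.41 = 0.4336.
Css,avg = (dose rate)/CL, so holding Css fixed requires dose ∝ CL: 250 × 0.4336 = 108 μg.

108 μg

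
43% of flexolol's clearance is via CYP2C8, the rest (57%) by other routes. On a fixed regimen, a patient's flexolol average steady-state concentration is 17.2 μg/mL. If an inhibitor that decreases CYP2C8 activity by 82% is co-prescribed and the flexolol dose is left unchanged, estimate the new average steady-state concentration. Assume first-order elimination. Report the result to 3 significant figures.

CYP2C8: 0.43 × 0.18 = 0.0774
Other: 0.57 (unchanged)
Relative clearance = 0.0774 + 0.57 = 0.6474.
With dosing unchanged, average steady-state concentration scales as 1/CL: 17.2 / 0.6474 = 26.6 μg/mL.

26.6 μg/mL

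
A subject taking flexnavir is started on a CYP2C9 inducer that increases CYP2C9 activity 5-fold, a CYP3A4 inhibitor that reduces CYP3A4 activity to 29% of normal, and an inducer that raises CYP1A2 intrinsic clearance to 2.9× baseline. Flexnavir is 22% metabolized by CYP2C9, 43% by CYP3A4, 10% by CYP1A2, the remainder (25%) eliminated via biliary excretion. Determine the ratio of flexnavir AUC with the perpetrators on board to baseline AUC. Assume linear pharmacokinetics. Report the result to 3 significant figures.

The CYP2C9 pathway (22% of clearance) rises to 5× activity: 0.22 × 5 = 1.1.
The CYP3A4 pathway (43% of clearance) is reduced to 0.29× activity: 0.43 × 0.29 = 0.1247.
The CYP1A2 pathway (10% of clearance) is boosted to 2.9× activity: 0.1 × 2.9 = 0.29.
Non-CYP routes (25%) are unchanged.
CL_new/CL_old = 1.1 + 0.1247 + 0.29 + 0.25 = 1.7647.
Because AUC varies inversely with clearance, the combined effect is 1 / 1.7647 = 0.567.

0.567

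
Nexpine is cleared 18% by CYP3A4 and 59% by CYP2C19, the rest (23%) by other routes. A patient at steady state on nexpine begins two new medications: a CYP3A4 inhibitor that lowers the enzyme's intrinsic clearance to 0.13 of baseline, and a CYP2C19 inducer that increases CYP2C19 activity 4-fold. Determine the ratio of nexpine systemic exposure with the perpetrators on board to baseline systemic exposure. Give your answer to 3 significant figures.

The CYP3A4 pathway (18% of clearance) falls to 0.13× activity: 0.18 × 0.13 = 0.0234.
The CYP2C19 pathway (59% of clearance) increases to 4× activity: 0.59 × 4 = 2.36.
Non-CYP routes (23%) are unchanged.
CL_new/CL_old = 0.0234 + 2.36 + 0.23 = 2.6134.
Because systemic exposure varies inversely with clearance, the combined effect is 1 / 2.6134 = 0.383.

0.383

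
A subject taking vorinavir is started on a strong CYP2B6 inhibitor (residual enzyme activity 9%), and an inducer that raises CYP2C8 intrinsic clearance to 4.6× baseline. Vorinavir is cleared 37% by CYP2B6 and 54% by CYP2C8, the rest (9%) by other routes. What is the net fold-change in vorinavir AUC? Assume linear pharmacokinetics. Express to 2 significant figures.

0.38

CYP2B6: 0.37 × 0.09 = 0.0333
CYP2C8: 0.54 × 4.6 = 2.484
Other: 0.09 (unchanged)
Relative clearance = 0.0333 + 2.484 + 0.09 = 2.6073.
Because AUC varies inversely with clearance, the combined effect is 1 / 2.6073 = 0.38.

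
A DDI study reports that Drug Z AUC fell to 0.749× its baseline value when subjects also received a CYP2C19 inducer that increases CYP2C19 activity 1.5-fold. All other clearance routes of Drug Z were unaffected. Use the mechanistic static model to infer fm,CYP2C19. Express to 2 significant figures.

Write x for the fraction cleared via CYP2C19. The observed AUC change means clearance rose to 1/0.749 = 1.335 of baseline.
Only the CYP2C19 route changed, so 1.335 = x·1.5 + (1 − x), giving x = 0.67.

0.67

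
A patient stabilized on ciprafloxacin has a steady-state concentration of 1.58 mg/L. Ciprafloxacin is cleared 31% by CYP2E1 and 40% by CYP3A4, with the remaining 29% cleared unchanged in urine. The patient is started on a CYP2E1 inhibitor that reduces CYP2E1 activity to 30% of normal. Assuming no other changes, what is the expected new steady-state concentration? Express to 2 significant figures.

2.0 mg/L

The CYP2E1 pathway (31% of clearance) drops to 0.3× activity: 0.31 × 0.3 = 0.093.
CYP3A4 (40%) and the residual 29% are unaffected.
CL_new/CL_old = 0.093 + 0.4 + 0.29 = 0.783.
With dosing unchanged, steady-state concentration scales as 1/CL: 1.58 / 0.783 = 2.0 mg/L.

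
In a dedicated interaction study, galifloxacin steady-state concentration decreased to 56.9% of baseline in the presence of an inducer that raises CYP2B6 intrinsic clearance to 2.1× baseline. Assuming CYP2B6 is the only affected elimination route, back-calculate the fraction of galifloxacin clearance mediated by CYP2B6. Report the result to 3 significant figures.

0.689

Let x = fm,CYP2B6. Because steady-state concentration ∝ 1/CL, relative clearance rose to 1/0.569 = 1.757.
Only the CYP2B6 route changed, so 1.757 = x·2.1 + (1 − x), giving x = 0.689.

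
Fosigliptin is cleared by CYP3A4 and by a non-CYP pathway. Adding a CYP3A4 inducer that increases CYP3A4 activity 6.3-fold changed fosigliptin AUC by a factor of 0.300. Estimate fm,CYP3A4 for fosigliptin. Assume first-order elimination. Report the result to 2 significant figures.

0.44

Write x for the fraction cleared via CYP3A4. The observed AUC change means clearance rose to 1/0.300 = 3.333 of baseline.
Setting x·6.3 + (1 − x) = 3.333 and solving: x = (3.333 − 1)/(6.3 − 1) = 0.44.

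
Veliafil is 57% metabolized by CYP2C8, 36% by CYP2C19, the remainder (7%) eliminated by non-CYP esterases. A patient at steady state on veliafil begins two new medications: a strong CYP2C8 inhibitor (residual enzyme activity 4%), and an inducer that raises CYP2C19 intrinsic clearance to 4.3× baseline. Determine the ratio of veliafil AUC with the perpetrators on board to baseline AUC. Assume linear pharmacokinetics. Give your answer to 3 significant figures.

0.609

CYP2C8: 0.57 × 0.04 = 0.0228
CYP2C19: 0.36 × 4.3 = 1.548
Other: 0.07 (unchanged)
CL_new/CL_old = 0.0228 + 1.548 + 0.07 = 1.6408.
AUC ∝ 1/CL: fold-change = 1 / 1.6408 = 0.609.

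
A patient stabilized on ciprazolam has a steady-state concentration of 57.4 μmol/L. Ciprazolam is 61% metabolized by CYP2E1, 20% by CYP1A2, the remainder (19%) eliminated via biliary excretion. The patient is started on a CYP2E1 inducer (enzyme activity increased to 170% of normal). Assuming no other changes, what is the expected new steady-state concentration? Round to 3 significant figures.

40.2 μmol/L

CYP2E1: 0.61 × 1.7 = 1.037
CYP1A2: 0.2 (unchanged)
Other: 0.19 (unchanged)
CL_new/CL_old = 1.037 + 0.2 + 0.19 = 1.427.
Steady-state concentration ∝ 1/CL, so new value = 57.4 / 1.427 = 40.2 μmol/L.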